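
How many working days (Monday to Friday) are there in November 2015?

21

November 1, 2015 is a Sunday.
The range spans 30 days (inclusive of both endpoints).
30 = 7 × 4 + 2, so there are 4 full weeks plus 2 extra days.
Each full week contributes 5 weekdays (Mon–Fri): 4 × 5 = 20.
The 2 extra days are Sunday, Monday — 1 of them qualifies.
Total: 20 + 1 = 21.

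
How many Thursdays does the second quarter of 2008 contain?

13

2008-04-01 is a Tuesday.
From 2008-04-01 to 2008-06-30 is 91 days inclusive.
91 = 7 × 13, so the span is exactly 13 full weeks.
Each full week contributes one Thursday: 13 so far.
Total: 13.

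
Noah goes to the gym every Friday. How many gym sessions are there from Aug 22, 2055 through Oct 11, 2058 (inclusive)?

164

Aug 22, 2055 is a Sunday.
That's 1147 days from start to end, counting both.
1147 = 7 × 163 + 6, so there are 163 full weeks plus 6 extra days.
Each full week contributes one Friday: 163 so far.
The 6 extra days are Sun, Mon, Tue, Wed, Thu, Fri — 1 of them qualifies.
Total: 163 + 1 = 164.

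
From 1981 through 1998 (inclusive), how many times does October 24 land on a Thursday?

Day of week of October 24 in each year:
1981: Sat, 1982: Sun, 1983: Mon, 1984: Wed, 1985: Thu ✓, 1986: Fri, 1987: Sat, 1988: Mon, 1989: Tue, 1990: Wed, 1991: Thu ✓, 1992: Sat, 1993: Sun, 1994: Mon, 1995: Tue, 1996: Thu ✓, 1997: Fri, 1998: Sat
Thursdays: 1985, 1991, 1996.

3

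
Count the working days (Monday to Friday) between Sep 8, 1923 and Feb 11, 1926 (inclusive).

634 weekdays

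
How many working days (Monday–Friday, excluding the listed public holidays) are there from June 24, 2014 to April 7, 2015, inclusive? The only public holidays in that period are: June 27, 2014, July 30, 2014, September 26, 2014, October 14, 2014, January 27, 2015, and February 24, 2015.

200 working days

June 24, 2014 is a Tuesday.
The range spans 288 days (inclusive of both endpoints).
288 = 7 × 41 + 1, so there are 41 full weeks plus 1 extra day.
Each full week contributes 5 weekdays (Mon–Fri): 41 × 5 = 205.
The 1 extra day is Tuesday — 1 of them qualifies.
Total: 205 + 1 = 206.
Holidays: June 27, 2014 (Fri); July 30, 2014 (Wed); September 26, 2014 (Fri); October 14, 2014 (Tue); January 27, 2015 (Tue); February 24, 2015 (Tue).
All 6 holidays fall on weekdays, so subtract 6.
Business days: 206 − 6 = 200.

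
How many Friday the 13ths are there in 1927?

1

The 13th falls on a Friday when the month's 13th has weekday Fri.
Jan 13 is Thu; Feb 13 is Sun; Mar 13 is Sun; Apr 13 is Wed; May 13 is Fri ✓; Jun 13 is Mon; Jul 13 is Wed; Aug 13 is Sat; Sep 13 is Tue; Oct 13 is Thu; Nov 13 is Sun; Dec 13 is Tue.
Friday the 13ths: May.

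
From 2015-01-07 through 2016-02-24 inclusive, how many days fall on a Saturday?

2015-01-07 is a Wednesday.
The range spans 414 days (inclusive of both endpoints).
414 = 7 × 59 + 1, so there are 59 full weeks plus 1 extra day.
Each full week contributes one Saturday: 59 so far.
The 1 extra day is Wed — none qualify.
Total: 59 + 0 = 59.

59 Saturdays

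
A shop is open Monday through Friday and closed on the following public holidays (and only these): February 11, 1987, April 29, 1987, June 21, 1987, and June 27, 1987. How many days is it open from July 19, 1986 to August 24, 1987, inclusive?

284

July 19, 1986 is a Saturday.
From July 19, 1986 to August 24, 1987 is 402 days inclusive.
402 = 7 × 57 + 3, so there are 57 full weeks plus 3 extra days.
Each full week contributes 5 weekdays (Mon–Fri): 57 × 5 = 285.
The 3 extra days are Sat, Sun, Mon — 1 of them qualifies.
Total: 285 + 1 = 286.
Holidays: February 11, 1987 (Wed); April 29, 1987 (Wed); June 21, 1987 (Sun); June 27, 1987 (Sat).
2 of the 4 holidays fall on weekdays; the rest are weekends and were already excluded.
Business days: 286 − 2 = 284.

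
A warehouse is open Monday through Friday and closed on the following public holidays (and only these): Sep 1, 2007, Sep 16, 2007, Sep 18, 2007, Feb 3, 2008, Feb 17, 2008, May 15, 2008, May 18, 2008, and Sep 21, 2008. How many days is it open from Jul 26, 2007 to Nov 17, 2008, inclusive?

341

Jul 26, 2007 is a Thursday.
The range spans 481 days (inclusive of both endpoints).
481 = 7 × 68 + 5, so there are 68 full weeks plus 5 extra days.
Each full week contributes 5 weekdays (Mon–Fri): 68 × 5 = 340.
The 5 extra days are Thu, Fri, Sat, Sun, Mon — 3 of them qualify.
Total: 340 + 3 = 343.
Holidays: Sep 1, 2007 (Sat); Sep 16, 2007 (Sun); Sep 18, 2007 (Tue); Feb 3, 2008 (Sun); Feb 17, 2008 (Sun); May 15, 2008 (Thu); May 18, 2008 (Sun); Sep 21, 2008 (Sun).
2 of the 8 holidays fall on weekdays; the rest are weekends and were already excluded.
Business days: 343 − 2 = 341.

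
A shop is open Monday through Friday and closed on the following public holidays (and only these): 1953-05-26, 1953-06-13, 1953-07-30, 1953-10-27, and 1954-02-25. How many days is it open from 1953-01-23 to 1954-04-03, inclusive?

1953-01-23 is a Friday.
The range spans 436 days (inclusive of both endpoints).
436 = 7 × 62 + 2, so there are 62 full weeks plus 2 extra days.
Each full week contributes 5 weekdays (Mon–Fri): 62 × 5 = 310.
The 2 extra days are Fri, Sat — 1 of them qualifies.
Total: 310 + 1 = 311.
Holidays: 1953-05-26 (Tue); 1953-06-13 (Sat); 1953-07-30 (Thu); 1953-10-27 (Tue); 1954-02-25 (Thu).
4 of the 5 holidays fall on weekdays; the rest are weekends and were already excluded.
Business days: 311 − 4 = 307.

307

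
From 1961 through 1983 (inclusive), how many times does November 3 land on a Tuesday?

Day of week of November 3 in each year:
1961: Fri, 1962: Sat, 1963: Sun, 1964: Tue ✓, 1965: Wed, 1966: Thu, 1967: Fri, 1968: Sun, 1969: Mon, 1970: Tue ✓, 1971: Wed, 1972: Fri, 1973: Sat, 1974: Sun, 1975: Mon, 1976: Wed, 1977: Thu, 1978: Fri, 1979: Sat, 1980: Mon, 1981: Tue ✓, 1982: Wed, 1983: Thu
Tuesdays: 1964, 1970, 1981.

3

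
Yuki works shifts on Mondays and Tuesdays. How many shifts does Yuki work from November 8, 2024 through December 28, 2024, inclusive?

14

November 8, 2024 is a Friday.
From November 8, 2024 to December 28, 2024 is 51 days inclusive.
51 = 7 × 7 + 2, so there are 7 full weeks plus 2 extra days.
Each full week contributes 2 days from the set (Mon, Tue): 7 × 2 = 14.
The 2 extra days are Friday, Saturday — none qualify.
Total: 14 + 0 = 14.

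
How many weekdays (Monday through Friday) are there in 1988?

Jan 1, 1988 is a Friday.
That's 366 days from start to end, counting both.
366 = 7 × 52 + 2, so there are 52 full weeks plus 2 extra days.
Each full week contributes 5 weekdays (Mon–Fri): 52 × 5 = 260.
The 2 extra days are Fri, Sat — 1 of them qualifies.
Total: 260 + 1 = 261.

261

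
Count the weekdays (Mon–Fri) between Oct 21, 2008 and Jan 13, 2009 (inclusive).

Oct 21, 2008 is a Tuesday.
That's 85 days from start to end, counting both.
85 = 7 × 12 + 1, so there are 12 full weeks plus 1 extra day.
Each full week contributes 5 weekdays (Mon–Fri): 12 × 5 = 60.
The 1 extra day is Tue — 1 of them qualifies.
Total: 60 + 1 = 61.

61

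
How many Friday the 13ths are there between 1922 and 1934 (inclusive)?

24

Friday-the-13ths by year:
1922: Jan, Oct
1923: Apr, Jul
1924: Jun
1925: Feb, Mar, Nov
1926: Aug
1927: May
1928: Jan, Apr, Jul
1929: Sep, Dec
1930: Jun
1931: Feb, Mar, Nov
1932: May
1933: Jan, Oct
1934: Apr, Jul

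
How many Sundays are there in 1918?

52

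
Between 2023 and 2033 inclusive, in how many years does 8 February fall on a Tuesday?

2

Day of week of February 8 in each year:
2023: Wed, 2024: Thu, 2025: Sat, 2026: Sun, 2027: Mon, 2028: Tue ✓, 2029: Thu, 2030: Fri, 2031: Sat, 2032: Sun, 2033: Tue ✓
Tuesdays: 2028, 2033.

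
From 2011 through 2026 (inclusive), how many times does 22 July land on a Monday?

Day of week of July 22 in each year:
2011: Fri, 2012: Sun, 2013: Mon ✓, 2014: Tue, 2015: Wed, 2016: Fri, 2017: Sat, 2018: Sun, 2019: Mon ✓, 2020: Wed, 2021: Thu, 2022: Fri, 2023: Sat, 2024: Mon ✓, 2025: Tue, 2026: Wed
Mondays: 2013, 2019, 2024.

3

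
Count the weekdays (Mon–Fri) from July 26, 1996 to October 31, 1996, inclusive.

70 weekdays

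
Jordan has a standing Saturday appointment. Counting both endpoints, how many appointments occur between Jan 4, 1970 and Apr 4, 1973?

Jan 4, 1970 is a Sunday.
That's 1187 days from start to end, counting both.
1187 = 7 × 169 + 4, so there are 169 full weeks plus 4 extra days.
Each full week contributes one Saturday: 169 so far.
The 4 extra days are Sunday, Monday, Tuesday, Wednesday — none qualify.
Total: 169 + 0 = 169.

169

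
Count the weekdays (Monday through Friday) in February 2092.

21 weekdays

Feb 1, 2092 is a Friday.
The range spans 29 days (inclusive of both endpoints).
29 = 7 × 4 + 1, so there are 4 full weeks plus 1 extra day.
Each full week contributes 5 weekdays (Mon–Fri): 4 × 5 = 20.
The 1 extra day is Fri — 1 of them qualifies.
Total: 20 + 1 = 21.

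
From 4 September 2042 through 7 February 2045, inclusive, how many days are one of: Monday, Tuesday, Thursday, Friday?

508

4 September 2042 is a Thursday.
The range spans 888 days (inclusive of both endpoints).
888 = 7 × 126 + 6, so there are 126 full weeks plus 6 extra days.
Each full week contributes 4 days from the set (Mon, Tue, Thu, Fri): 126 × 4 = 504.
The 6 extra days are Thursday, Friday, Saturday, Sunday, Monday, Tuesday — 4 of them qualify.
Total: 504 + 4 = 508.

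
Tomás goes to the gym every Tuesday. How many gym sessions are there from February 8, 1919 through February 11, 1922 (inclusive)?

157 Tuesdays

February 8, 1919 is a Saturday.
The range spans 1100 days (inclusive of both endpoints).
1100 = 7 × 157 + 1, so there are 157 full weeks plus 1 extra day.
Each full week contributes one Tuesday: 157 so far.
The 1 extra day is Saturday — none qualify.
Total: 157 + 0 = 157.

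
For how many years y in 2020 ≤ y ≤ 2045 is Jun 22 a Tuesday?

4

Day of week of June 22 in each year:
2020: Mon, 2021: Tue ✓, 2022: Wed, 2023: Thu, 2024: Sat, 2025: Sun, 2026: Mon, 2027: Tue ✓, 2028: Thu, 2029: Fri, 2030: Sat, 2031: Sun, 2032: Tue ✓, 2033: Wed, 2034: Thu, 2035: Fri, 2036: Sun, 2037: Mon, 2038: Tue ✓, 2039: Wed, 2040: Fri, 2041: Sat, 2042: Sun, 2043: Mon, 2044: Wed, 2045: Thu
Tuesdays: 2021, 2027, 2032, 2038.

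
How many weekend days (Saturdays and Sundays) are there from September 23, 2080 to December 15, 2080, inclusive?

24

September 23, 2080 is a Monday.
That's 84 days from start to end, counting both.
84 = 7 × 12, so the span is exactly 12 full weeks.
Each full week contributes 2 weekend days (Sat, Sun): 12 × 2 = 24.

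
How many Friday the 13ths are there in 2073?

2

The 13th falls on a Friday when the month's 13th has weekday Fri.
Jan 13 is Fri ✓; Feb 13 is Mon; Mar 13 is Mon; Apr 13 is Thu; May 13 is Sat; Jun 13 is Tue; Jul 13 is Thu; Aug 13 is Sun; Sep 13 is Wed; Oct 13 is Fri ✓; Nov 13 is Mon; Dec 13 is Wed.
Friday the 13ths: Jan, Oct.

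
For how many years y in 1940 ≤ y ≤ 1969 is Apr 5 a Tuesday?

Day of week of April 5 in each year:
1940: Fri, 1941: Sat, 1942: Sun, 1943: Mon, 1944: Wed, 1945: Thu, 1946: Fri, 1947: Sat, 1948: Mon, 1949: Tue ✓, 1950: Wed, 1951: Thu, 1952: Sat, 1953: Sun, 1954: Mon, 1955: Tue ✓, 1956: Thu, 1957: Fri, 1958: Sat, 1959: Sun, 1960: Tue ✓, 1961: Wed, 1962: Thu, 1963: Fri, 1964: Sun, 1965: Mon, 1966: Tue ✓, 1967: Wed, 1968: Fri, 1969: Sat
Tuesdays: 1949, 1955, 1960, 1966.

4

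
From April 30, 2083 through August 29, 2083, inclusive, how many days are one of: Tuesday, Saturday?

April 30, 2083 is a Friday.
From April 30, 2083 to August 29, 2083 is 122 days inclusive.
122 = 7 × 17 + 3, so there are 17 full weeks plus 3 extra days.
Each full week contributes 2 days from the set (Tue, Sat): 17 × 2 = 34.
The 3 extra days are Fri, Sat, Sun — 1 of them qualifies.
Total: 34 + 1 = 35.

35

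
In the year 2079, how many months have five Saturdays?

4

A month has five Saturdays exactly when Saturday falls within its first (length − 28) days.
Jan: 31 days, starts Sun → 5 of Sun, Mon, Tue
Feb: 28 days, starts Wed → 5 of (none)
Mar: 31 days, starts Wed → 5 of Wed, Thu, Fri
Apr: 30 days, starts Sat → 5 of Sat, Sun ✓
May: 31 days, starts Mon → 5 of Mon, Tue, Wed
Jun: 30 days, starts Thu → 5 of Thu, Fri
Jul: 31 days, starts Sat → 5 of Sat, Sun, Mon ✓
Aug: 31 days, starts Tue → 5 of Tue, Wed, Thu
Sep: 30 days, starts Fri → 5 of Fri, Sat ✓
Oct: 31 days, starts Sun → 5 of Sun, Mon, Tue
Nov: 30 days, starts Wed → 5 of Wed, Thu
Dec: 31 days, starts Fri → 5 of Fri, Sat, Sun ✓
Months with five Saturdays: Apr, Jul, Sep, Dec.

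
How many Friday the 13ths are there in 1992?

The 13th falls on a Friday when the month's 13th has weekday Fri.
Jan 13 is Mon; Feb 13 is Thu; Mar 13 is Fri ✓; Apr 13 is Mon; May 13 is Wed; Jun 13 is Sat; Jul 13 is Mon; Aug 13 is Thu; Sep 13 is Sun; Oct 13 is Tue; Nov 13 is Fri ✓; Dec 13 is Sun.
Friday the 13ths: Mar, Nov.

2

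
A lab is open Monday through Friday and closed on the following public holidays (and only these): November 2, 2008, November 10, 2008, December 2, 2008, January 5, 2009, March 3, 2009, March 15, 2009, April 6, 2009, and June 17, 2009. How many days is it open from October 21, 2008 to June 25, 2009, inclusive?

172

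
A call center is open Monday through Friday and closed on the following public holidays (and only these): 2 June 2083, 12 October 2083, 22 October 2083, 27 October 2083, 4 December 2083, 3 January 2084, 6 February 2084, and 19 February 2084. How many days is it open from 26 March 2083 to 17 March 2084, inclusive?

251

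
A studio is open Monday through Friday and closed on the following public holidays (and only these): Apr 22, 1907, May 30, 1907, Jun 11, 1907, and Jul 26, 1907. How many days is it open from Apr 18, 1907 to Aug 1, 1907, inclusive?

72 business days

Apr 18, 1907 is a Thursday.
From Apr 18, 1907 to Aug 1, 1907 is 106 days inclusive.
106 = 7 × 15 + 1, so there are 15 full weeks plus 1 extra day.
Each full week contributes 5 weekdays (Mon–Fri): 15 × 5 = 75.
The 1 extra day is Thursday — 1 of them qualifies.
Total: 75 + 1 = 76.
Holidays: Apr 22, 1907 (Mon); May 30, 1907 (Thu); Jun 11, 1907 (Tue); Jul 26, 1907 (Fri).
All 4 holidays fall on weekdays, so subtract 4.
Business days: 76 − 4 = 72.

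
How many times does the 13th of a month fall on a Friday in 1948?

2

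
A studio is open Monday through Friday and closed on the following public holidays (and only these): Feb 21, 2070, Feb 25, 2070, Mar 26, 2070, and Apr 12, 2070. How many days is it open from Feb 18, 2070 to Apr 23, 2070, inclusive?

44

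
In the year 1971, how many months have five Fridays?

A month has five Fridays exactly when Friday falls within its first (length − 28) days.
Jan: 31 days, starts Fri → 5 of Fri, Sat, Sun ✓
Feb: 28 days, starts Mon → 5 of (none)
Mar: 31 days, starts Mon → 5 of Mon, Tue, Wed
Apr: 30 days, starts Thu → 5 of Thu, Fri ✓
May: 31 days, starts Sat → 5 of Sat, Sun, Mon
Jun: 30 days, starts Tue → 5 of Tue, Wed
Jul: 31 days, starts Thu → 5 of Thu, Fri, Sat ✓
Aug: 31 days, starts Sun → 5 of Sun, Mon, Tue
Sep: 30 days, starts Wed → 5 of Wed, Thu
Oct: 31 days, starts Fri → 5 of Fri, Sat, Sun ✓
Nov: 30 days, starts Mon → 5 of Mon, Tue
Dec: 31 days, starts Wed → 5 of Wed, Thu, Fri ✓
Months with five Fridays: Jan, Apr, Jul, Oct, Dec.

5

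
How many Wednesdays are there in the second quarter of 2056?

13

2056-04-01 is a Saturday.
That's 91 days from start to end, counting both.
91 = 7 × 13, so the span is exactly 13 full weeks.
Each full week contributes one Wednesday: 13 so far.
Total: 13.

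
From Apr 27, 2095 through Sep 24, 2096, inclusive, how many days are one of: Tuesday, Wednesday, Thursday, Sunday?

295

Apr 27, 2095 is a Wednesday.
The range spans 517 days (inclusive of both endpoints).
517 = 7 × 73 + 6, so there are 73 full weeks plus 6 extra days.
Each full week contributes 4 days from the set (Tue, Wed, Thu, Sun): 73 × 4 = 292.
The 6 extra days are Wednesday, Thursday, Friday, Saturday, Sunday, Monday — 3 of them qualify.
Total: 292 + 3 = 295.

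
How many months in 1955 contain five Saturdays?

A month has five Saturdays exactly when Saturday falls within its first (length − 28) days.
Jan: 31 days, starts Sat → 5 of Sat, Sun, Mon ✓
Feb: 28 days, starts Tue → 5 of (none)
Mar: 31 days, starts Tue → 5 of Tue, Wed, Thu
Apr: 30 days, starts Fri → 5 of Fri, Sat ✓
May: 31 days, starts Sun → 5 of Sun, Mon, Tue
Jun: 30 days, starts Wed → 5 of Wed, Thu
Jul: 31 days, starts Fri → 5 of Fri, Sat, Sun ✓
Aug: 31 days, starts Mon → 5 of Mon, Tue, Wed
Sep: 30 days, starts Thu → 5 of Thu, Fri
Oct: 31 days, starts Sat → 5 of Sat, Sun, Mon ✓
Nov: 30 days, starts Tue → 5 of Tue, Wed
Dec: 31 days, starts Thu → 5 of Thu, Fri, Sat ✓
Months with five Saturdays: Jan, Apr, Jul, Oct, Dec.

5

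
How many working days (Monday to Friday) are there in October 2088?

21 weekdays

Oct 1, 2088 is a Friday.
The range spans 31 days (inclusive of both endpoints).
31 = 7 × 4 + 3, so there are 4 full weeks plus 3 extra days.
Each full week contributes 5 weekdays (Mon–Fri): 4 × 5 = 20.
The 3 extra days are Friday, Saturday, Sunday — 1 of them qualifies.
Total: 20 + 1 = 21.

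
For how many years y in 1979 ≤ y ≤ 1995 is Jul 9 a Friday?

Day of week of July 9 in each year:
1979: Mon, 1980: Wed, 1981: Thu, 1982: Fri ✓, 1983: Sat, 1984: Mon, 1985: Tue, 1986: Wed, 1987: Thu, 1988: Sat, 1989: Sun, 1990: Mon, 1991: Tue, 1992: Thu, 1993: Fri ✓, 1994: Sat, 1995: Sun
Fridays: 1982, 1993.

2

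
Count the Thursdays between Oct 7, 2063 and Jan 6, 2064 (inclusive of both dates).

13

Oct 7, 2063 is a Sunday.
That's 92 days from start to end, counting both.
92 = 7 × 13 + 1, so there are 13 full weeks plus 1 extra day.
Each full week contributes one Thursday: 13 so far.
The 1 extra day is Sunday — none qualify.
Total: 13 + 0 = 13.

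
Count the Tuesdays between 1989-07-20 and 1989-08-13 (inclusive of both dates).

3

1989-07-20 is a Thursday.
The range spans 25 days (inclusive of both endpoints).
25 = 7 × 3 + 4, so there are 3 full weeks plus 4 extra days.
Each full week contributes one Tuesday: 3 so far.
The 4 extra days are Thu, Fri, Sat, Sun — none qualify.
Total: 3 + 0 = 3.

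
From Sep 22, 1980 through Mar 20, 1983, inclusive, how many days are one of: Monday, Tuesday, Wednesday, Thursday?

520

Sep 22, 1980 is a Monday.
That's 910 days from start to end, counting both.
910 = 7 × 130, so the span is exactly 130 full weeks.
Each full week contributes 4 days from the set (Mon, Tue, Wed, Thu): 130 × 4 = 520.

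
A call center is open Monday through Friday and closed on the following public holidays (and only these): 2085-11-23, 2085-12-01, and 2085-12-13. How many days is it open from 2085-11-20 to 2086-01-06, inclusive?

32

2085-11-20 is a Tuesday.
From 2085-11-20 to 2086-01-06 is 48 days inclusive.
48 = 7 × 6 + 6, so there are 6 full weeks plus 6 extra days.
Each full week contributes 5 weekdays (Mon–Fri): 6 × 5 = 30.
The 6 extra days are Tuesday, Wednesday, Thursday, Friday, Saturday, Sunday — 4 of them qualify.
Total: 30 + 4 = 34.
Holidays: 2085-11-23 (Fri); 2085-12-01 (Sat); 2085-12-13 (Thu).
2 of the 3 holidays fall on weekdays; the rest are weekends and were already excluded.
Business days: 34 − 2 = 32.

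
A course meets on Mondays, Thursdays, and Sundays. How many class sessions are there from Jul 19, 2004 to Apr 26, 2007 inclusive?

434

Jul 19, 2004 is a Monday.
The range spans 1012 days (inclusive of both endpoints).
1012 = 7 × 144 + 4, so there are 144 full weeks plus 4 extra days.
Each full week contributes 3 days from the set (Mon, Thu, Sun): 144 × 3 = 432.
The 4 extra days are Mon, Tue, Wed, Thu — 2 of them qualify.
Total: 432 + 2 = 434.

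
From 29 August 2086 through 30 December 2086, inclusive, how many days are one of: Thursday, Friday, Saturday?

29 August 2086 is a Thursday.
From 29 August 2086 to 30 December 2086 is 124 days inclusive.
124 = 7 × 17 + 5, so there are 17 full weeks plus 5 extra days.
Each full week contributes 3 days from the set (Thu, Fri, Sat): 17 × 3 = 51.
The 5 extra days are Thursday, Friday, Saturday, Sunday, Monday — 3 of them qualify.
Total: 51 + 3 = 54.

54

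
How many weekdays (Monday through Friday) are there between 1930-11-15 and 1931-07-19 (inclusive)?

1930-11-15 is a Saturday.
From 1930-11-15 to 1931-07-19 is 247 days inclusive.
247 = 7 × 35 + 2, so there are 35 full weeks plus 2 extra days.
Each full week contributes 5 weekdays (Mon–Fri): 35 × 5 = 175.
The 2 extra days are Saturday, Sunday — none qualify.
Total: 175 + 0 = 175.

175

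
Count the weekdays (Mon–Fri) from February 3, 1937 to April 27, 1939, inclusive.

February 3, 1937 is a Wednesday.
The range spans 814 days (inclusive of both endpoints).
814 = 7 × 116 + 2, so there are 116 full weeks plus 2 extra days.
Each full week contributes 5 weekdays (Mon–Fri): 116 × 5 = 580.
The 2 extra days are Wed, Thu — 2 of them qualify.
Total: 580 + 2 = 582.

582 weekdays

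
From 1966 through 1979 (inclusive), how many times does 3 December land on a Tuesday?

Day of week of December 3 in each year:
1966: Sat, 1967: Sun, 1968: Tue ✓, 1969: Wed, 1970: Thu, 1971: Fri, 1972: Sun, 1973: Mon, 1974: Tue ✓, 1975: Wed, 1976: Fri, 1977: Sat, 1978: Sun, 1979: Mon
Tuesdays: 1968, 1974.

2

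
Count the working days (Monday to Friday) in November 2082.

21

1 November 2082 is a Sunday.
The range spans 30 days (inclusive of both endpoints).
30 = 7 × 4 + 2, so there are 4 full weeks plus 2 extra days.
Each full week contributes 5 weekdays (Mon–Fri): 4 × 5 = 20.
The 2 extra days are Sun, Mon — 1 of them qualifies.
Total: 20 + 1 = 21.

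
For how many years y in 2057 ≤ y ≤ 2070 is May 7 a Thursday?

Day of week of May 7 in each year:
2057: Mon, 2058: Tue, 2059: Wed, 2060: Fri, 2061: Sat, 2062: Sun, 2063: Mon, 2064: Wed, 2065: Thu ✓, 2066: Fri, 2067: Sat, 2068: Mon, 2069: Tue, 2070: Wed
Thursdays: 2065.

1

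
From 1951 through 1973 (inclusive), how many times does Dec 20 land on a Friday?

Day of week of December 20 in each year:
1951: Thu, 1952: Sat, 1953: Sun, 1954: Mon, 1955: Tue, 1956: Thu, 1957: Fri ✓, 1958: Sat, 1959: Sun, 1960: Tue, 1961: Wed, 1962: Thu, 1963: Fri ✓, 1964: Sun, 1965: Mon, 1966: Tue, 1967: Wed, 1968: Fri ✓, 1969: Sat, 1970: Sun, 1971: Mon, 1972: Wed, 1973: Thu
Fridays: 1957, 1963, 1968.

3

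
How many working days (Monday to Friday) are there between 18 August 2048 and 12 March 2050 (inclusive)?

18 August 2048 is a Tuesday.
The range spans 572 days (inclusive of both endpoints).
572 = 7 × 81 + 5, so there are 81 full weeks plus 5 extra days.
Each full week contributes 5 weekdays (Mon–Fri): 81 × 5 = 405.
The 5 extra days are Tue, Wed, Thu, Fri, Sat — 4 of them qualify.
Total: 405 + 4 = 409.

409 weekdays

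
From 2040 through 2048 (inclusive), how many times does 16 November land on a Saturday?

2

Day of week of November 16 in each year:
2040: Fri, 2041: Sat ✓, 2042: Sun, 2043: Mon, 2044: Wed, 2045: Thu, 2046: Fri, 2047: Sat ✓, 2048: Mon
Saturdays: 2041, 2047.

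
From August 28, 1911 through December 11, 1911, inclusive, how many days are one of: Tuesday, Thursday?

30

August 28, 1911 is a Monday.
The range spans 106 days (inclusive of both endpoints).
106 = 7 × 15 + 1, so there are 15 full weeks plus 1 extra day.
Each full week contributes 2 days from the set (Tue, Thu): 15 × 2 = 30.
The 1 extra day is Monday — none qualify.
Total: 30 + 0 = 30.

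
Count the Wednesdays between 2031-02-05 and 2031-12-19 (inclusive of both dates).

46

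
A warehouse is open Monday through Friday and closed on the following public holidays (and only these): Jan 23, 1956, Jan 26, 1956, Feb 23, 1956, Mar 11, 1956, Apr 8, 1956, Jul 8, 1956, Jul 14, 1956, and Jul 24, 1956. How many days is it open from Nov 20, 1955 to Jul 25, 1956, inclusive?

Nov 20, 1955 is a Sunday.
That's 249 days from start to end, counting both.
249 = 7 × 35 + 4, so there are 35 full weeks plus 4 extra days.
Each full week contributes 5 weekdays (Mon–Fri): 35 × 5 = 175.
The 4 extra days are Sunday, Monday, Tuesday, Wednesday — 3 of them qualify.
Total: 175 + 3 = 178.
Holidays: Jan 23, 1956 (Mon); Jan 26, 1956 (Thu); Feb 23, 1956 (Thu); Mar 11, 1956 (Sun); Apr 8, 1956 (Sun); Jul 8, 1956 (Sun); Jul 14, 1956 (Sat); Jul 24, 1956 (Tue).
4 of the 8 holidays fall on weekdays; the rest are weekends and were already excluded.
Business days: 178 − 4 = 174.

174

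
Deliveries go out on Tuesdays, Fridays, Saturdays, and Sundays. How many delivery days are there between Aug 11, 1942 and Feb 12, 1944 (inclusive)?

Aug 11, 1942 is a Tuesday.
The range spans 551 days (inclusive of both endpoints).
551 = 7 × 78 + 5, so there are 78 full weeks plus 5 extra days.
Each full week contributes 4 days from the set (Tue, Fri, Sat, Sun): 78 × 4 = 312.
The 5 extra days are Tuesday, Wednesday, Thursday, Friday, Saturday — 3 of them qualify.
Total: 312 + 3 = 315.

315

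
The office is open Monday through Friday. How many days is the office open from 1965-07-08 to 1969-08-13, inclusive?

1070 weekdays

1965-07-08 is a Thursday.
From 1965-07-08 to 1969-08-13 is 1498 days inclusive.
1498 = 7 × 214, so the span is exactly 214 full weeks.
Each full week contributes 5 weekdays (Mon–Fri): 214 × 5 = 1070.
Total: 1070.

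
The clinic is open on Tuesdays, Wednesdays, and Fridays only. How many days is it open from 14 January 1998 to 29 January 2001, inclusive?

476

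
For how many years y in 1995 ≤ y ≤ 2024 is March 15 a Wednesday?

Day of week of March 15 in each year:
1995: Wed ✓, 1996: Fri, 1997: Sat, 1998: Sun, 1999: Mon, 2000: Wed ✓, 2001: Thu, 2002: Fri, 2003: Sat, 2004: Mon, 2005: Tue, 2006: Wed ✓, 2007: Thu, 2008: Sat, 2009: Sun, 2010: Mon, 2011: Tue, 2012: Thu, 2013: Fri, 2014: Sat, 2015: Sun, 2016: Tue, 2017: Wed ✓, 2018: Thu, 2019: Fri, 2020: Sun, 2021: Mon, 2022: Tue, 2023: Wed ✓, 2024: Fri
Wednesdays: 1995, 2000, 2006, 2017, 2023.

5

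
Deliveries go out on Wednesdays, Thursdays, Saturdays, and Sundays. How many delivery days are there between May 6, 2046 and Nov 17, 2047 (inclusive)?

May 6, 2046 is a Sunday.
The range spans 561 days (inclusive of both endpoints).
561 = 7 × 80 + 1, so there are 80 full weeks plus 1 extra day.
Each full week contributes 4 days from the set (Wed, Thu, Sat, Sun): 80 × 4 = 320.
The 1 extra day is Sunday — 1 of them qualifies.
Total: 320 + 1 = 321.

321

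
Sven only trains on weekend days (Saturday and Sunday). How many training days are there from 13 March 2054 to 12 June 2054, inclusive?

13 March 2054 is a Friday.
The range spans 92 days (inclusive of both endpoints).
92 = 7 × 13 + 1, so there are 13 full weeks plus 1 extra day.
Each full week contributes 2 weekend days (Sat, Sun): 13 × 2 = 26.
The 1 extra day is Friday — none qualify.
Total: 26 + 0 = 26.

26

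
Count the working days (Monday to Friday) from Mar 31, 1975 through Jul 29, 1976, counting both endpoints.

349 weekdays

Mar 31, 1975 is a Monday.
That's 487 days from start to end, counting both.
487 = 7 × 69 + 4, so there are 69 full weeks plus 4 extra days.
Each full week contributes 5 weekdays (Mon–Fri): 69 × 5 = 345.
The 4 extra days are Mon, Tue, Wed, Thu — 4 of them qualify.
Total: 345 + 4 = 349.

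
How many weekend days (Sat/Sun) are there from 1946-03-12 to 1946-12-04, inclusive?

1946-03-12 is a Tuesday.
The range spans 268 days (inclusive of both endpoints).
268 = 7 × 38 + 2, so there are 38 full weeks plus 2 extra days.
Each full week contributes 2 weekend days (Sat, Sun): 38 × 2 = 76.
The 2 extra days are Tue, Wed — none qualify.
Total: 76 + 0 = 76.

76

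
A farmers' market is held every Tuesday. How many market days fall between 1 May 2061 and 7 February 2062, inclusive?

41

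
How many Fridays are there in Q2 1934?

13

1934-04-01 is a Sunday.
That's 91 days from start to end, counting both.
91 = 7 × 13, so the span is exactly 13 full weeks.
Each full week contributes one Friday: 13 so far.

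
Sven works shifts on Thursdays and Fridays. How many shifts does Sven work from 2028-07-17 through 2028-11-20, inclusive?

36

2028-07-17 is a Monday.
The range spans 127 days (inclusive of both endpoints).
127 = 7 × 18 + 1, so there are 18 full weeks plus 1 extra day.
Each full week contributes 2 days from the set (Thu, Fri): 18 × 2 = 36.
The 1 extra day is Monday — none qualify.
Total: 36 + 0 = 36.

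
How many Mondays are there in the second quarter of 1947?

April 1, 1947 is a Tuesday.
That's 91 days from start to end, counting both.
91 = 7 × 13, so the span is exactly 13 full weeks.
Each full week contributes one Monday: 13 so far.
Total: 13.

13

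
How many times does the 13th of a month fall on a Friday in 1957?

The 13th falls on a Friday when the month's 13th has weekday Fri.
Jan 13 is Sun; Feb 13 is Wed; Mar 13 is Wed; Apr 13 is Sat; May 13 is Mon; Jun 13 is Thu; Jul 13 is Sat; Aug 13 is Tue; Sep 13 is Fri ✓; Oct 13 is Sun; Nov 13 is Wed; Dec 13 is Fri ✓.
Friday the 13ths: Sep, Dec.

2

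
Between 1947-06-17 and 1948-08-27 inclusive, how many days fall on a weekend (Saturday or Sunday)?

1947-06-17 is a Tuesday.
From 1947-06-17 to 1948-08-27 is 438 days inclusive.
438 = 7 × 62 + 4, so there are 62 full weeks plus 4 extra days.
Each full week contributes 2 weekend days (Sat, Sun): 62 × 2 = 124.
The 4 extra days are Tuesday, Wednesday, Thursday, Friday — none qualify.
Total: 124 + 0 = 124.

124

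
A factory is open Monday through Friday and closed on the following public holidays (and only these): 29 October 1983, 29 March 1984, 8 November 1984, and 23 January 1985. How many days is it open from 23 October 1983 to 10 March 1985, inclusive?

23 October 1983 is a Sunday.
The range spans 505 days (inclusive of both endpoints).
505 = 7 × 72 + 1, so there are 72 full weeks plus 1 extra day.
Each full week contributes 5 weekdays (Mon–Fri): 72 × 5 = 360.
The 1 extra day is Sunday — none qualify.
Total: 360 + 0 = 360.
Holidays: 29 October 1983 (Sat); 29 March 1984 (Thu); 8 November 1984 (Thu); 23 January 1985 (Wed).
3 of the 4 holidays fall on weekdays; the rest are weekends and were already excluded.
Business days: 360 − 3 = 357.

357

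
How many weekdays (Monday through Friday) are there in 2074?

261

2074-01-01 is a Monday.
The range spans 365 days (inclusive of both endpoints).
365 = 7 × 52 + 1, so there are 52 full weeks plus 1 extra day.
Each full week contributes 5 weekdays (Mon–Fri): 52 × 5 = 260.
The 1 extra day is Mon — 1 of them qualifies.
Total: 260 + 1 = 261.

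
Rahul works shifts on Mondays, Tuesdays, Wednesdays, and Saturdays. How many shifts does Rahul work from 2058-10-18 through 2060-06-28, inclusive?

354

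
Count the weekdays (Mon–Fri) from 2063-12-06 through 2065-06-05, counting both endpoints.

392

2063-12-06 is a Thursday.
That's 548 days from start to end, counting both.
548 = 7 × 78 + 2, so there are 78 full weeks plus 2 extra days.
Each full week contributes 5 weekdays (Mon–Fri): 78 × 5 = 390.
The 2 extra days are Thu, Fri — 2 of them qualify.
Total: 390 + 2 = 392.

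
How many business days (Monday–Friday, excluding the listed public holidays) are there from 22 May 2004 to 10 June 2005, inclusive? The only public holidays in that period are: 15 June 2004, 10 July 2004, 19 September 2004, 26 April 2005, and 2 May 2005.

272 business days

22 May 2004 is a Saturday.
The range spans 385 days (inclusive of both endpoints).
385 = 7 × 55, so the span is exactly 55 full weeks.
Each full week contributes 5 weekdays (Mon–Fri): 55 × 5 = 275.
Holidays: 15 June 2004 (Tue); 10 July 2004 (Sat); 19 September 2004 (Sun); 26 April 2005 (Tue); 2 May 2005 (Mon).
3 of the 5 holidays fall on weekdays; the rest are weekends and were already excluded.
Business days: 275 − 3 = 272.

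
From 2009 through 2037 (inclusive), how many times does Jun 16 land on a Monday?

Day of week of June 16 in each year:
2009: Tue, 2010: Wed, 2011: Thu, 2012: Sat, 2013: Sun, 2014: Mon ✓, 2015: Tue, 2016: Thu, 2017: Fri, 2018: Sat, 2019: Sun, 2020: Tue, 2021: Wed, 2022: Thu, 2023: Fri, 2024: Sun, 2025: Mon ✓, 2026: Tue, 2027: Wed, 2028: Fri, 2029: Sat, 2030: Sun, 2031: Mon ✓, 2032: Wed, 2033: Thu, 2034: Fri, 2035: Sat, 2036: Mon ✓, 2037: Tue
Mondays: 2014, 2025, 2031, 2036.

4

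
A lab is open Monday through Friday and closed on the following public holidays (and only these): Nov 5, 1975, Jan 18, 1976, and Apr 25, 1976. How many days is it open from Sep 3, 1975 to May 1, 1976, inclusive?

172

Sep 3, 1975 is a Wednesday.
That's 242 days from start to end, counting both.
242 = 7 × 34 + 4, so there are 34 full weeks plus 4 extra days.
Each full week contributes 5 weekdays (Mon–Fri): 34 × 5 = 170.
The 4 extra days are Wednesday, Thursday, Friday, Saturday — 3 of them qualify.
Total: 170 + 3 = 173.
Holidays: Nov 5, 1975 (Wed); Jan 18, 1976 (Sun); Apr 25, 1976 (Sun).
1 of the 3 holidays fall on weekdays; the rest are weekends and were already excluded.
Business days: 173 − 1 = 172.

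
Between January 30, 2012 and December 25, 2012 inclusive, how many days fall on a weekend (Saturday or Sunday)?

94

January 30, 2012 is a Monday.
From January 30, 2012 to December 25, 2012 is 331 days inclusive.
331 = 7 × 47 + 2, so there are 47 full weeks plus 2 extra days.
Each full week contributes 2 weekend days (Sat, Sun): 47 × 2 = 94.
The 2 extra days are Monday, Tuesday — none qualify.
Total: 94 + 0 = 94.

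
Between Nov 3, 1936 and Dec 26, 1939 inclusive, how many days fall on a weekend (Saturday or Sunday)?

328

Nov 3, 1936 is a Tuesday.
The range spans 1149 days (inclusive of both endpoints).
1149 = 7 × 164 + 1, so there are 164 full weeks plus 1 extra day.
Each full week contributes 2 weekend days (Sat, Sun): 164 × 2 = 328.
The 1 extra day is Tue — none qualify.
Total: 328 + 0 = 328.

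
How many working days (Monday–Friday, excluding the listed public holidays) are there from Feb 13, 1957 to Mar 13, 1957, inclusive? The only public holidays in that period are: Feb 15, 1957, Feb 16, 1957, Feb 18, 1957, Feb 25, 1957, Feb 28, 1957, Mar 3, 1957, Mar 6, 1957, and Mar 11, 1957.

Feb 13, 1957 is a Wednesday.
The range spans 29 days (inclusive of both endpoints).
29 = 7 × 4 + 1, so there are 4 full weeks plus 1 extra day.
Each full week contributes 5 weekdays (Mon–Fri): 4 × 5 = 20.
The 1 extra day is Wednesday — 1 of them qualifies.
Total: 20 + 1 = 21.
Holidays: Feb 15, 1957 (Fri); Feb 16, 1957 (Sat); Feb 18, 1957 (Mon); Feb 25, 1957 (Mon); Feb 28, 1957 (Thu); Mar 3, 1957 (Sun); Mar 6, 1957 (Wed); Mar 11, 1957 (Mon).
6 of the 8 holidays fall on weekdays; the rest are weekends and were already excluded.
Business days: 21 − 6 = 15.

15 working days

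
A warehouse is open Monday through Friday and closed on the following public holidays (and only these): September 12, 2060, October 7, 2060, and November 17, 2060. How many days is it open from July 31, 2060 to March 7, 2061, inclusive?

July 31, 2060 is a Saturday.
The range spans 220 days (inclusive of both endpoints).
220 = 7 × 31 + 3, so there are 31 full weeks plus 3 extra days.
Each full week contributes 5 weekdays (Mon–Fri): 31 × 5 = 155.
The 3 extra days are Sat, Sun, Mon — 1 of them qualifies.
Total: 155 + 1 = 156.
Holidays: September 12, 2060 (Sun); October 7, 2060 (Thu); November 17, 2060 (Wed).
2 of the 3 holidays fall on weekdays; the rest are weekends and were already excluded.
Business days: 156 − 2 = 154.

154 business days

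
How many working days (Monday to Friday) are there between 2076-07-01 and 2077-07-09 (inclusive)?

268 weekdays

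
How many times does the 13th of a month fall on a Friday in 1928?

The 13th falls on a Friday when the month's 13th has weekday Fri.
Jan 13 is Fri ✓; Feb 13 is Mon; Mar 13 is Tue; Apr 13 is Fri ✓; May 13 is Sun; Jun 13 is Wed; Jul 13 is Fri ✓; Aug 13 is Mon; Sep 13 is Thu; Oct 13 is Sat; Nov 13 is Tue; Dec 13 is Thu.
Friday the 13ths: Jan, Apr, Jul.

3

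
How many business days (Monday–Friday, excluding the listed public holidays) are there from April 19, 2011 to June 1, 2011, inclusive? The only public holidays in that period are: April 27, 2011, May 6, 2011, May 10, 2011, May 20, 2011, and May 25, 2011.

27 business days

April 19, 2011 is a Tuesday.
That's 44 days from start to end, counting both.
44 = 7 × 6 + 2, so there are 6 full weeks plus 2 extra days.
Each full week contributes 5 weekdays (Mon–Fri): 6 × 5 = 30.
The 2 extra days are Tuesday, Wednesday — 2 of them qualify.
Total: 30 + 2 = 32.
Holidays: April 27, 2011 (Wed); May 6, 2011 (Fri); May 10, 2011 (Tue); May 20, 2011 (Fri); May 25, 2011 (Wed).
All 5 holidays fall on weekdays, so subtract 5.
Business days: 32 − 5 = 27.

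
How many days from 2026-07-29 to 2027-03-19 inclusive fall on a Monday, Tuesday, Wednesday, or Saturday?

2026-07-29 is a Wednesday.
The range spans 234 days (inclusive of both endpoints).
234 = 7 × 33 + 3, so there are 33 full weeks plus 3 extra days.
Each full week contributes 4 days from the set (Mon, Tue, Wed, Sat): 33 × 4 = 132.
The 3 extra days are Wed, Thu, Fri — 1 of them qualifies.
Total: 132 + 1 = 133.

133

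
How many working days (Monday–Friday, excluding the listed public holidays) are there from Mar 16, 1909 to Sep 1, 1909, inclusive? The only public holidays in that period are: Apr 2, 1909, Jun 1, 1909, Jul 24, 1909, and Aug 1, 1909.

Mar 16, 1909 is a Tuesday.
That's 170 days from start to end, counting both.
170 = 7 × 24 + 2, so there are 24 full weeks plus 2 extra days.
Each full week contributes 5 weekdays (Mon–Fri): 24 × 5 = 120.
The 2 extra days are Tuesday, Wednesday — 2 of them qualify.
Total: 120 + 2 = 122.
Holidays: Apr 2, 1909 (Fri); Jun 1, 1909 (Tue); Jul 24, 1909 (Sat); Aug 1, 1909 (Sun).
2 of the 4 holidays fall on weekdays; the rest are weekends and were already excluded.
Business days: 122 − 2 = 120.

120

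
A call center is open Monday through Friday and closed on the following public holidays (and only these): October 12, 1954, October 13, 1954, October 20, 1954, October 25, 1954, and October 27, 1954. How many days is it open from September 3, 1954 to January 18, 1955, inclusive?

93 business days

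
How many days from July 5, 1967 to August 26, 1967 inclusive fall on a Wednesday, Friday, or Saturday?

24

July 5, 1967 is a Wednesday.
That's 53 days from start to end, counting both.
53 = 7 × 7 + 4, so there are 7 full weeks plus 4 extra days.
Each full week contributes 3 days from the set (Wed, Fri, Sat): 7 × 3 = 21.
The 4 extra days are Wed, Thu, Fri, Sat — 3 of them qualify.
Total: 21 + 3 = 24.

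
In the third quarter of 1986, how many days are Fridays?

July 1, 1986 is a Tuesday.
From July 1, 1986 to September 30, 1986 is 92 days inclusive.
92 = 7 × 13 + 1, so there are 13 full weeks plus 1 extra day.
Each full week contributes one Friday: 13 so far.
The 1 extra day is Tuesday — none qualify.
Total: 13 + 0 = 13.

13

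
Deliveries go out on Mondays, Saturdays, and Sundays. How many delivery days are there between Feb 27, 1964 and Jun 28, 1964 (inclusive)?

Feb 27, 1964 is a Thursday.
The range spans 123 days (inclusive of both endpoints).
123 = 7 × 17 + 4, so there are 17 full weeks plus 4 extra days.
Each full week contributes 3 days from the set (Mon, Sat, Sun): 17 × 3 = 51.
The 4 extra days are Thu, Fri, Sat, Sun — 2 of them qualify.
Total: 51 + 2 = 53.

53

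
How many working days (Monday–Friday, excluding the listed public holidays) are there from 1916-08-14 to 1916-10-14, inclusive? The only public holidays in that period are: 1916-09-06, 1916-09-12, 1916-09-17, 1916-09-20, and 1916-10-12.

1916-08-14 is a Monday.
From 1916-08-14 to 1916-10-14 is 62 days inclusive.
62 = 7 × 8 + 6, so there are 8 full weeks plus 6 extra days.
Each full week contributes 5 weekdays (Mon–Fri): 8 × 5 = 40.
The 6 extra days are Monday, Tuesday, Wednesday, Thursday, Friday, Saturday — 5 of them qualify.
Total: 40 + 5 = 45.
Holidays: 1916-09-06 (Wed); 1916-09-12 (Tue); 1916-09-17 (Sun); 1916-09-20 (Wed); 1916-10-12 (Thu).
4 of the 5 holidays fall on weekdays; the rest are weekends and were already excluded.
Business days: 45 − 4 = 41.

41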